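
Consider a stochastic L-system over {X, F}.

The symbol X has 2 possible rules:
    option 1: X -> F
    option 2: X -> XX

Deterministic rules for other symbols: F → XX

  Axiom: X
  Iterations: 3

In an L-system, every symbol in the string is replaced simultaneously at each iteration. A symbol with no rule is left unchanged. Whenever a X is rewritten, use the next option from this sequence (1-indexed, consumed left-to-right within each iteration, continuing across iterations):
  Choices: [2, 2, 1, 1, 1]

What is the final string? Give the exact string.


Step 0: X
Step 1: XX  (used choices [2])
Step 2: XXF  (used choices [2, 1])
Step 3: FFXX  (used choices [1, 1])

Answer: FFXX


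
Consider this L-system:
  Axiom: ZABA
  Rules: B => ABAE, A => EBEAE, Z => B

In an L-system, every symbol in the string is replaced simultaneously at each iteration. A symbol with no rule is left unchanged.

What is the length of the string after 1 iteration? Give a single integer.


Answer: 15

Derivation:
Step 0: length = 4
Step 1: length = 15


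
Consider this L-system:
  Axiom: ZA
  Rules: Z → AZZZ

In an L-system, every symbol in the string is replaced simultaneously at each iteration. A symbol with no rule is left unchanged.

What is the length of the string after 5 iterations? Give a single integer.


Answer: 365

Derivation:
Step 0: length = 2
Step 1: length = 5
Step 2: length = 14
Step 3: length = 41
Step 4: length = 122
Step 5: length = 365


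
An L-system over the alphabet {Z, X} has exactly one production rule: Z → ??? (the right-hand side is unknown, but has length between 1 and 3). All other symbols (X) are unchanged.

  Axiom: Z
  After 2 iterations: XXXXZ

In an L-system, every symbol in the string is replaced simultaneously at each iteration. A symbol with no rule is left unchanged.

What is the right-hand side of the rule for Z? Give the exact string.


Answer: XXZ

Derivation:
Trying Z → XXZ:
  Step 0: Z
  Step 1: XXZ
  Step 2: XXXXZ
Matches the given result.


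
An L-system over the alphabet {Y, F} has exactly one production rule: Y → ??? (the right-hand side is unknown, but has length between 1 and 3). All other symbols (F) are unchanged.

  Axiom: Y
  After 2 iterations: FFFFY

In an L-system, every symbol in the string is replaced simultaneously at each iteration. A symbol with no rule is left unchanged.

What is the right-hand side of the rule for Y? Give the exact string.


Answer: FFY

Derivation:
Trying Y → FFY:
  Step 0: Y
  Step 1: FFY
  Step 2: FFFFY
Matches the given result.


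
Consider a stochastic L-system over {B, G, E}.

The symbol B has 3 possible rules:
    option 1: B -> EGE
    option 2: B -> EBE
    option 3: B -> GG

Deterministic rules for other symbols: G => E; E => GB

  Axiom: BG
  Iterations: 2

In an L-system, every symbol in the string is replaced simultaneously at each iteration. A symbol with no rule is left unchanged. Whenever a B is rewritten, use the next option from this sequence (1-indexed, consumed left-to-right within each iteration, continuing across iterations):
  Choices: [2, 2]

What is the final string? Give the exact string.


Step 0: BG
Step 1: EBEE  (used choices [2])
Step 2: GBEBEGBGB  (used choices [2])

Answer: GBEBEGBGB


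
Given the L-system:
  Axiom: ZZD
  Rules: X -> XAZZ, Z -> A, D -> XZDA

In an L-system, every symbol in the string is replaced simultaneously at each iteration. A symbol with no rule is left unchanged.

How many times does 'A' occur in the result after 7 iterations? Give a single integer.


Step 0: ZZD  (0 'A')
Step 1: AAXZDA  (3 'A')
Step 2: AAXAZZAXZDAA  (6 'A')
Step 3: AAXAZZAAAAXAZZAXZDAAA  (12 'A')
Step 4: AAXAZZAAAAAAAXAZZAAAAXAZZAXZDAAAA  (21 'A')
Step 5: AAXAZZAAAAAAAAAAXAZZAAAAAAAXAZZAAAAXAZZAXZDAAAAA  (33 'A')
Step 6: AAXAZZAAAAAAAAAAAAAXAZZAAAAAAAAAAXAZZAAAAAAAXAZZAAAAXAZZAXZDAAAAAA  (48 'A')
Step 7: AAXAZZAAAAAAAAAAAAAAAAXAZZAAAAAAAAAAAAAXAZZAAAAAAAAAAXAZZAAAAAAAXAZZAAAAXAZZAXZDAAAAAAA  (66 'A')

Answer: 66


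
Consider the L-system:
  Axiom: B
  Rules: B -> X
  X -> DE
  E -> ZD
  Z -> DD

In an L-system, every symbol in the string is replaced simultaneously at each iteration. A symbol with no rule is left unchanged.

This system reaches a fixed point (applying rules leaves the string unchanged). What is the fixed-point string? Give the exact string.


Step 0: B
Step 1: X
Step 2: DE
Step 3: DZD
Step 4: DDDD
Step 5: DDDD  (unchanged — fixed point at step 4)

Answer: DDDD


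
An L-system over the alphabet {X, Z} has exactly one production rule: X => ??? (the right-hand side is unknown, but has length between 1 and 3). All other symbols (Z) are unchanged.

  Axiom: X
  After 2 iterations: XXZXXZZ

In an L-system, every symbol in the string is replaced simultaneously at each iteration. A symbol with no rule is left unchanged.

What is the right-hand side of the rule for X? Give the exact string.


Answer: XXZ

Derivation:
Trying X => XXZ:
  Step 0: X
  Step 1: XXZ
  Step 2: XXZXXZZ
Matches the given result.


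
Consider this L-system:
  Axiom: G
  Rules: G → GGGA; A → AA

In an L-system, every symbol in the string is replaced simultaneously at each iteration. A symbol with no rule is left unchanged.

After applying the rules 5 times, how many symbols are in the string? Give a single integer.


Answer: 454

Derivation:
Step 0: length = 1
Step 1: length = 4
Step 2: length = 14
Step 3: length = 46
Step 4: length = 146
Step 5: length = 454


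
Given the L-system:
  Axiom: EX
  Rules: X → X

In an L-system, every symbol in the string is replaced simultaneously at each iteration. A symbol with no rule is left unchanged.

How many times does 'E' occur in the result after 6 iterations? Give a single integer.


Answer: 1

Derivation:
Step 0: EX  (1 'E')
Step 1: EX  (1 'E')
Step 2: EX  (1 'E')
Step 3: EX  (1 'E')
Step 4: EX  (1 'E')
Step 5: EX  (1 'E')
Step 6: EX  (1 'E')


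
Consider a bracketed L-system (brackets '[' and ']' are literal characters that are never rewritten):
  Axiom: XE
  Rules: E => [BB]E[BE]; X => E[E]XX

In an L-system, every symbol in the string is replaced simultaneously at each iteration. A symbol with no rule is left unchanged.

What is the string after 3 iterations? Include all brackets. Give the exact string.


Answer: [BB][BB]E[BE][B[BB]E[BE]][[BB][BB]E[BE][B[BB]E[BE]]][BB]E[BE][[BB]E[BE]]E[E]XXE[E]XX[BB]E[BE][[BB]E[BE]]E[E]XXE[E]XX[BB][BB][BB]E[BE][B[BB]E[BE]][B[BB][BB]E[BE][B[BB]E[BE]]]

Derivation:
Step 0: XE
Step 1: E[E]XX[BB]E[BE]
Step 2: [BB]E[BE][[BB]E[BE]]E[E]XXE[E]XX[BB][BB]E[BE][B[BB]E[BE]]
Step 3: [BB][BB]E[BE][B[BB]E[BE]][[BB][BB]E[BE][B[BB]E[BE]]][BB]E[BE][[BB]E[BE]]E[E]XXE[E]XX[BB]E[BE][[BB]E[BE]]E[E]XXE[E]XX[BB][BB][BB]E[BE][B[BB]E[BE]][B[BB][BB]E[BE][B[BB]E[BE]]]


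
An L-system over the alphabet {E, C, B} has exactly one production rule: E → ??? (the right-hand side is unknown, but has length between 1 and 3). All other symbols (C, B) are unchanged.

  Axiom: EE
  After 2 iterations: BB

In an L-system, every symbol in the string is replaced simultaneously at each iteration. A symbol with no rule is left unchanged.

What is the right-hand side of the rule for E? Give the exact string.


Answer: B

Derivation:
Trying E → B:
  Step 0: EE
  Step 1: BB
  Step 2: BB
Matches the given result.


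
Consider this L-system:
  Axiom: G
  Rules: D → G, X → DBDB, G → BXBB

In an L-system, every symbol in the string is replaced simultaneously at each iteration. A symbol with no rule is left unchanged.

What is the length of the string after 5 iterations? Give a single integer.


Answer: 19

Derivation:
Step 0: length = 1
Step 1: length = 4
Step 2: length = 7
Step 3: length = 7
Step 4: length = 13
Step 5: length = 19


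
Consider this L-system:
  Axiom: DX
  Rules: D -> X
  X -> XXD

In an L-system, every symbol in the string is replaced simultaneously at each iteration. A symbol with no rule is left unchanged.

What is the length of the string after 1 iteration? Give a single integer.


Step 0: length = 2
Step 1: length = 4

Answer: 4


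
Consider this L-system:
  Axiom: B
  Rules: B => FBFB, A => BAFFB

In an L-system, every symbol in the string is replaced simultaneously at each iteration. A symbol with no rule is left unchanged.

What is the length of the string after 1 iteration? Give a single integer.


Step 0: length = 1
Step 1: length = 4

Answer: 4


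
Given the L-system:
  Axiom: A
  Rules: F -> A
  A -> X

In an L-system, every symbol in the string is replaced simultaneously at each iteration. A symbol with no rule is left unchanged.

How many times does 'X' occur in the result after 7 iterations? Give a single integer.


Answer: 1

Derivation:
Step 0: A  (0 'X')
Step 1: X  (1 'X')
Step 2: X  (1 'X')
Step 3: X  (1 'X')
Step 4: X  (1 'X')
Step 5: X  (1 'X')
Step 6: X  (1 'X')
Step 7: X  (1 'X')


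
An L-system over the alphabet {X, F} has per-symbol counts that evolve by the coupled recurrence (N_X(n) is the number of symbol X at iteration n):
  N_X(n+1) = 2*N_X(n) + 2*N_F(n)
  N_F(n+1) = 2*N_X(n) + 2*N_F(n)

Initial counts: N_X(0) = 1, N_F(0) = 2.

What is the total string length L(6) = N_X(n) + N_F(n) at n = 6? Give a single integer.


Step 0: N_X=1, N_F=2, L=3
Step 1: N_X=6, N_F=6, L=12
Step 2: N_X=24, N_F=24, L=48
Step 3: N_X=96, N_F=96, L=192
Step 4: N_X=384, N_F=384, L=768
Step 5: N_X=1536, N_F=1536, L=3072
Step 6: N_X=6144, N_F=6144, L=12288

Answer: 12288


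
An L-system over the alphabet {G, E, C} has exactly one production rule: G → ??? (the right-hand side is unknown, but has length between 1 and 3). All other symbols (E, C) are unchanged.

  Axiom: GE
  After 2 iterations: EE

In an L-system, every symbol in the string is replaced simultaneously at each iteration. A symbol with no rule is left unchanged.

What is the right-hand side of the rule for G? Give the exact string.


Trying G → E:
  Step 0: GE
  Step 1: EE
  Step 2: EE
Matches the given result.

Answer: E


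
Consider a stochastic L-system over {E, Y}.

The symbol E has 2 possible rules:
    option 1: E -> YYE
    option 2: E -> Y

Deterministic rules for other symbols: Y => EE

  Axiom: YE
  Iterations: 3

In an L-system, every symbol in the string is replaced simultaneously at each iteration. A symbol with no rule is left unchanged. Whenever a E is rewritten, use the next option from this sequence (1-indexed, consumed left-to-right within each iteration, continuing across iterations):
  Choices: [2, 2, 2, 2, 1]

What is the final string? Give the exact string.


Step 0: YE
Step 1: EEY  (used choices [2])
Step 2: YYEE  (used choices [2, 2])
Step 3: EEEEYYYE  (used choices [2, 1])

Answer: EEEEYYYE


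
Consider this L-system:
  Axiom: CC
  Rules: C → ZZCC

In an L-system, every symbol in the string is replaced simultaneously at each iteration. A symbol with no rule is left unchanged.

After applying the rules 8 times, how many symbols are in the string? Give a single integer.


Step 0: length = 2
Step 1: length = 8
Step 2: length = 20
Step 3: length = 44
Step 4: length = 92
Step 5: length = 188
Step 6: length = 380
Step 7: length = 764
Step 8: length = 1532

Answer: 1532


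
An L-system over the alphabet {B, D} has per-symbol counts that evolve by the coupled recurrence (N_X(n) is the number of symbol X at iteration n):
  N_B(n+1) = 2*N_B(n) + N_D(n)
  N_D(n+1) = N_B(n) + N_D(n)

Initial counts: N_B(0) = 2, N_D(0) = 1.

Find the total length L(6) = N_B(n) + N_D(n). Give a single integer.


Step 0: N_B=2, N_D=1, L=3
Step 1: N_B=5, N_D=3, L=8
Step 2: N_B=13, N_D=8, L=21
Step 3: N_B=34, N_D=21, L=55
Step 4: N_B=89, N_D=55, L=144
Step 5: N_B=233, N_D=144, L=377
Step 6: N_B=610, N_D=377, L=987

Answer: 987


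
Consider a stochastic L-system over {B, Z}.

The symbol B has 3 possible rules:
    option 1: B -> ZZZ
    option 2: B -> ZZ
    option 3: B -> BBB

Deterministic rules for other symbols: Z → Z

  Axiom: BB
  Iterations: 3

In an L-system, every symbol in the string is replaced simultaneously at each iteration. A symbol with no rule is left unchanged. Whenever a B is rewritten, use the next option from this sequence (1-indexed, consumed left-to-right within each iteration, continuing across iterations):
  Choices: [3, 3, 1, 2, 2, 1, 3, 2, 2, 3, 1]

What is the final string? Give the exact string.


Step 0: BB
Step 1: BBBBBB  (used choices [3, 3])
Step 2: ZZZZZZZZZZBBBZZ  (used choices [1, 2, 2, 1, 3, 2])
Step 3: ZZZZZZZZZZZZBBBZZZZZ  (used choices [2, 3, 1])

Answer: ZZZZZZZZZZZZBBBZZZZZ


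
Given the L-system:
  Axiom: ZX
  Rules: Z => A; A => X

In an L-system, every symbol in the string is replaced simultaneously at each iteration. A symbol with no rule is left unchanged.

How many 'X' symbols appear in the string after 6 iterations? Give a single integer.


Step 0: ZX  (1 'X')
Step 1: AX  (1 'X')
Step 2: XX  (2 'X')
Step 3: XX  (2 'X')
Step 4: XX  (2 'X')
Step 5: XX  (2 'X')
Step 6: XX  (2 'X')

Answer: 2


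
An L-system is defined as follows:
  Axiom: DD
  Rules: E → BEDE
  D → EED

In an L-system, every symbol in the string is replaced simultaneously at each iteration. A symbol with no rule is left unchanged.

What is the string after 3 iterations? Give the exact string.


Answer: BBEDEEEDBEDEBBEDEEEDBEDEBEDEBEDEEEDBBEDEEEDBEDEBBEDEEEDBEDEBEDEBEDEEED

Derivation:
Step 0: DD
Step 1: EEDEED
Step 2: BEDEBEDEEEDBEDEBEDEEED
Step 3: BBEDEEEDBEDEBBEDEEEDBEDEBEDEBEDEEEDBBEDEEEDBEDEBBEDEEEDBEDEBEDEBEDEEED


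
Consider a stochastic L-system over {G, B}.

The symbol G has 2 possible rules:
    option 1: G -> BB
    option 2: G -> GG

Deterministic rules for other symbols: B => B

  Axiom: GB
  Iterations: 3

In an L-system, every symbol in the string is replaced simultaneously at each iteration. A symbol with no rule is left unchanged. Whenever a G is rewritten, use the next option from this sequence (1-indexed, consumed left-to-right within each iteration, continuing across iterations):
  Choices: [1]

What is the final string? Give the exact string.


Answer: BBB

Derivation:
Step 0: GB
Step 1: BBB  (used choices [1])
Step 2: BBB  (used choices [])
Step 3: BBB  (used choices [])


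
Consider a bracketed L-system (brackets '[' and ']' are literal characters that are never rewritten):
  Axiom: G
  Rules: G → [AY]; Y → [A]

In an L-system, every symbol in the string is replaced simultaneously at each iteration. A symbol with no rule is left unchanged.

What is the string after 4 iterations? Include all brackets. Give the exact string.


Step 0: G
Step 1: [AY]
Step 2: [A[A]]
Step 3: [A[A]]
Step 4: [A[A]]

Answer: [A[A]]


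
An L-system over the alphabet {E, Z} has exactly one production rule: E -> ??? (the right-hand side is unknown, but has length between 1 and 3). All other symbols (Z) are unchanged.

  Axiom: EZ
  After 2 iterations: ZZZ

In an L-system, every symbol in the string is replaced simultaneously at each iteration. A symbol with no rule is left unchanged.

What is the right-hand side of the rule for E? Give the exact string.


Answer: ZZ

Derivation:
Trying E -> ZZ:
  Step 0: EZ
  Step 1: ZZZ
  Step 2: ZZZ
Matches the given result.


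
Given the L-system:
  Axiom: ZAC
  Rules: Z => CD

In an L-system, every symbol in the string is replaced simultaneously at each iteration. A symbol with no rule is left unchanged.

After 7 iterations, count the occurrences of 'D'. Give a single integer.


Step 0: ZAC  (0 'D')
Step 1: CDAC  (1 'D')
Step 2: CDAC  (1 'D')
Step 3: CDAC  (1 'D')
Step 4: CDAC  (1 'D')
Step 5: CDAC  (1 'D')
Step 6: CDAC  (1 'D')
Step 7: CDAC  (1 'D')

Answer: 1


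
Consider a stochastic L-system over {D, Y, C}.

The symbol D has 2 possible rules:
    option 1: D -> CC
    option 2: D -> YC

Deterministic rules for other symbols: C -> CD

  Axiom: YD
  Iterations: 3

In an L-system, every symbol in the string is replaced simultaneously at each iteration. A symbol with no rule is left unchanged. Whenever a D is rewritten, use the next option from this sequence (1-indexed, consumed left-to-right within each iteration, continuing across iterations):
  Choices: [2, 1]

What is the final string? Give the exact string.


Step 0: YD
Step 1: YYC  (used choices [2])
Step 2: YYCD  (used choices [])
Step 3: YYCDCC  (used choices [1])

Answer: YYCDCC


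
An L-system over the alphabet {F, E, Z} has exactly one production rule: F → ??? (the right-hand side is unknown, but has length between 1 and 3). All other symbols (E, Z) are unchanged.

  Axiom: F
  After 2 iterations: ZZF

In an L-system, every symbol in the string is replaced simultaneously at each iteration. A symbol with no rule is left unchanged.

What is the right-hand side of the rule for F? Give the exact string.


Trying F → ZF:
  Step 0: F
  Step 1: ZF
  Step 2: ZZF
Matches the given result.

Answer: ZF


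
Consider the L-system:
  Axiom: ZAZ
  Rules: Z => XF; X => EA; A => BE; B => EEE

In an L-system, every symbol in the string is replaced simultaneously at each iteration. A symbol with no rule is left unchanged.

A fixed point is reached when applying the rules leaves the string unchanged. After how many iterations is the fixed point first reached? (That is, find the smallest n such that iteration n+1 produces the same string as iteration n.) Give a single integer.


Answer: 4

Derivation:
Step 0: ZAZ
Step 1: XFBEXF
Step 2: EAFEEEEEAF
Step 3: EBEFEEEEEBEF
Step 4: EEEEEFEEEEEEEEEF
Step 5: EEEEEFEEEEEEEEEF  (unchanged — fixed point at step 4)


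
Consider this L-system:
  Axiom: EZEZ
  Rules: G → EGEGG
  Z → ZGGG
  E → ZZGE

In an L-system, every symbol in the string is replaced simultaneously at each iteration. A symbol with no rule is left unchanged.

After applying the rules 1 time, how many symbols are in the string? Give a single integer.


Step 0: length = 4
Step 1: length = 16

Answer: 16


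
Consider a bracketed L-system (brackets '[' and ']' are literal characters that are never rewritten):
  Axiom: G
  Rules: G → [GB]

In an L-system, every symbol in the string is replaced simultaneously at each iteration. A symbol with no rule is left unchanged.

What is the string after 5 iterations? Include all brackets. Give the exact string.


Answer: [[[[[GB]B]B]B]B]

Derivation:
Step 0: G
Step 1: [GB]
Step 2: [[GB]B]
Step 3: [[[GB]B]B]
Step 4: [[[[GB]B]B]B]
Step 5: [[[[[GB]B]B]B]B]


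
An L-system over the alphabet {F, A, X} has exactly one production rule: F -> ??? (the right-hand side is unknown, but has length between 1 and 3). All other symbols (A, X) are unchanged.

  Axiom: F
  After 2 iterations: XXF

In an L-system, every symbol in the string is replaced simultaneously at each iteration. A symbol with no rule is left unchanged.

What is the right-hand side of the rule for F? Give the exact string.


Trying F -> XF:
  Step 0: F
  Step 1: XF
  Step 2: XXF
Matches the given result.

Answer: XF


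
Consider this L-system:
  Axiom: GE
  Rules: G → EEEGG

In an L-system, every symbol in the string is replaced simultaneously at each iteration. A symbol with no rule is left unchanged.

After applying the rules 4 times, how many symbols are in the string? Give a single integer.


Answer: 62

Derivation:
Step 0: length = 2
Step 1: length = 6
Step 2: length = 14
Step 3: length = 30
Step 4: length = 62


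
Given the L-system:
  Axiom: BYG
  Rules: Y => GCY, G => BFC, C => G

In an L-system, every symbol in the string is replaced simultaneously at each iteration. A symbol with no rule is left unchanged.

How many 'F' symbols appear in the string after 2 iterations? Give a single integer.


Answer: 2

Derivation:
Step 0: BYG  (0 'F')
Step 1: BGCYBFC  (1 'F')
Step 2: BBFCGGCYBFG  (2 'F')


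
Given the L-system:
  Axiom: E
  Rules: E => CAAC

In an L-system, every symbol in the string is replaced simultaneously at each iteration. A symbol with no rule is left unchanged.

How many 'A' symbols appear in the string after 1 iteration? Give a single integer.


Answer: 2

Derivation:
Step 0: E  (0 'A')
Step 1: CAAC  (2 'A')


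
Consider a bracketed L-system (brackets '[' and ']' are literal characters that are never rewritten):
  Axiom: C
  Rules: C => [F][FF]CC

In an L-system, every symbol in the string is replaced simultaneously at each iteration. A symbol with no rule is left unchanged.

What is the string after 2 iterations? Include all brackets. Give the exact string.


Answer: [F][FF][F][FF]CC[F][FF]CC

Derivation:
Step 0: C
Step 1: [F][FF]CC
Step 2: [F][FF][F][FF]CC[F][FF]CC


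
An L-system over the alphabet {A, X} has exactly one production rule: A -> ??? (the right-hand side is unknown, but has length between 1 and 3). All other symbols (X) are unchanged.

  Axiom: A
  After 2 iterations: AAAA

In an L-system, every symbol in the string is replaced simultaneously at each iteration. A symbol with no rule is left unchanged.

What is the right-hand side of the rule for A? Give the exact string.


Answer: AA

Derivation:
Trying A -> AA:
  Step 0: A
  Step 1: AA
  Step 2: AAAA
Matches the given result.


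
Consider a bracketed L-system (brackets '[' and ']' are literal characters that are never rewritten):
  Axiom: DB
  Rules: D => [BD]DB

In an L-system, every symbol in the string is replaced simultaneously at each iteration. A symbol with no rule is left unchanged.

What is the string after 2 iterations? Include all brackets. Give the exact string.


Step 0: DB
Step 1: [BD]DBB
Step 2: [B[BD]DB][BD]DBBB

Answer: [B[BD]DB][BD]DBBB


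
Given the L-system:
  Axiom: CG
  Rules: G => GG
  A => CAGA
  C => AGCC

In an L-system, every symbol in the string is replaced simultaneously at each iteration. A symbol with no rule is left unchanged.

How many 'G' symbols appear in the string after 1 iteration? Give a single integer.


Answer: 3

Derivation:
Step 0: CG  (1 'G')
Step 1: AGCCGG  (3 'G')


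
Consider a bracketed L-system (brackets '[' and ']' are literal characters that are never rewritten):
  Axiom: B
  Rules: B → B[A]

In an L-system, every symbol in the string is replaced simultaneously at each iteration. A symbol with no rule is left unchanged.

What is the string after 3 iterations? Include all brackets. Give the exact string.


Step 0: B
Step 1: B[A]
Step 2: B[A][A]
Step 3: B[A][A][A]

Answer: B[A][A][A]


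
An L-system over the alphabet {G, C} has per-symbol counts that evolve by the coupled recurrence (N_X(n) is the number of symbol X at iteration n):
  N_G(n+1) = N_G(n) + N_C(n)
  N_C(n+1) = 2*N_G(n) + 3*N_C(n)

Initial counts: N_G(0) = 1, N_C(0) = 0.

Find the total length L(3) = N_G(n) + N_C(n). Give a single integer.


Step 0: N_G=1, N_C=0, L=1
Step 1: N_G=1, N_C=2, L=3
Step 2: N_G=3, N_C=8, L=11
Step 3: N_G=11, N_C=30, L=41

Answer: 41


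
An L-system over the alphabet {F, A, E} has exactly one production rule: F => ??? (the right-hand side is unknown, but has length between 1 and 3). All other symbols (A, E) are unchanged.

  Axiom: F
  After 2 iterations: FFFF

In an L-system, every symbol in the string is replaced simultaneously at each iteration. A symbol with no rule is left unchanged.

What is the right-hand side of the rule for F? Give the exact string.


Answer: FF

Derivation:
Trying F => FF:
  Step 0: F
  Step 1: FF
  Step 2: FFFF
Matches the given result.


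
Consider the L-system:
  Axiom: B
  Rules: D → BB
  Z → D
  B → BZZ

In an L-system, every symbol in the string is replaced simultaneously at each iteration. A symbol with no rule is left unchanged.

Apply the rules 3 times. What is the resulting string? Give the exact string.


Answer: BZZDDBBBB

Derivation:
Step 0: B
Step 1: BZZ
Step 2: BZZDD
Step 3: BZZDDBBBB


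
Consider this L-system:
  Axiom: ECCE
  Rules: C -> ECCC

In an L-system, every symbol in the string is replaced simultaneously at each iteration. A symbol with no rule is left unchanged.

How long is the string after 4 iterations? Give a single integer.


Step 0: length = 4
Step 1: length = 10
Step 2: length = 28
Step 3: length = 82
Step 4: length = 244

Answer: 244


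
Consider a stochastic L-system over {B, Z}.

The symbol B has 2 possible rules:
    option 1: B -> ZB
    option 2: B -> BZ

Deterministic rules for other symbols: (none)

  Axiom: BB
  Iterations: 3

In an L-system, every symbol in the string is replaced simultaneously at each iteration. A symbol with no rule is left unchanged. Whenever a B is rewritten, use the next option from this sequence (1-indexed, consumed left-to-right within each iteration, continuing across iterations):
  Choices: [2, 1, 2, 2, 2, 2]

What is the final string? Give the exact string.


Answer: BZZZZBZZ

Derivation:
Step 0: BB
Step 1: BZZB  (used choices [2, 1])
Step 2: BZZZBZ  (used choices [2, 2])
Step 3: BZZZZBZZ  (used choices [2, 2])


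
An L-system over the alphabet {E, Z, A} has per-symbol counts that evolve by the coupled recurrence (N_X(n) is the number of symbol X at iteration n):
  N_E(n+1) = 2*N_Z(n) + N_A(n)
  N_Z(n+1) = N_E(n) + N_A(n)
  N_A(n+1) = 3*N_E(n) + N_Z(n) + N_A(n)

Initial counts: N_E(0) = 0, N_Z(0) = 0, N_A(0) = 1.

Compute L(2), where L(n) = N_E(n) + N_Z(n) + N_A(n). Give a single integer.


Answer: 10

Derivation:
Step 0: N_E=0, N_Z=0, N_A=1, L=1
Step 1: N_E=1, N_Z=1, N_A=1, L=3
Step 2: N_E=3, N_Z=2, N_A=5, L=10


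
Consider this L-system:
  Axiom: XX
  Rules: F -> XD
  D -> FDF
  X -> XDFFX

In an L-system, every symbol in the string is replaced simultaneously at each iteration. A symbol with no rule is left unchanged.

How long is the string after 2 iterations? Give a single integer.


Step 0: length = 2
Step 1: length = 10
Step 2: length = 34

Answer: 34


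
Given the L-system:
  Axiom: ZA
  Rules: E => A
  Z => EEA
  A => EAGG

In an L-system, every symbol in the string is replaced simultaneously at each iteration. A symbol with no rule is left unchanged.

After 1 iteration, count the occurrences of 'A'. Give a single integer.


Step 0: ZA  (1 'A')
Step 1: EEAEAGG  (2 'A')

Answer: 2


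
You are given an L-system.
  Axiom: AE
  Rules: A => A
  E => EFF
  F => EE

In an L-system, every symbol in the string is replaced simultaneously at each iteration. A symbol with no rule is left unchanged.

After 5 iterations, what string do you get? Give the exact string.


Answer: AEFFEEEEEFFEFFEFFEFFEFFEEEEEFFEEEEEFFEEEEEFFEEEEEFFEEEEEFFEFFEFFEFFEFFEEEEEFFEFFEFFEFFEFFEEEEEFFEFFEFFEFFEFFEEEEEFFEFFEFFEFF

Derivation:
Step 0: AE
Step 1: AEFF
Step 2: AEFFEEEE
Step 3: AEFFEEEEEFFEFFEFFEFF
Step 4: AEFFEEEEEFFEFFEFFEFFEFFEEEEEFFEEEEEFFEEEEEFFEEEE
Step 5: AEFFEEEEEFFEFFEFFEFFEFFEEEEEFFEEEEEFFEEEEEFFEEEEEFFEEEEEFFEFFEFFEFFEFFEEEEEFFEFFEFFEFFEFFEEEEEFFEFFEFFEFFEFFEEEEEFFEFFEFFEFF


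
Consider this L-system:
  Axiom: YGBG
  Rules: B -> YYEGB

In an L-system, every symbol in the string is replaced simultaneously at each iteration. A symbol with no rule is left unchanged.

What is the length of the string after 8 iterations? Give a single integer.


Answer: 36

Derivation:
Step 0: length = 4
Step 1: length = 8
Step 2: length = 12
Step 3: length = 16
Step 4: length = 20
Step 5: length = 24
Step 6: length = 28
Step 7: length = 32
Step 8: length = 36


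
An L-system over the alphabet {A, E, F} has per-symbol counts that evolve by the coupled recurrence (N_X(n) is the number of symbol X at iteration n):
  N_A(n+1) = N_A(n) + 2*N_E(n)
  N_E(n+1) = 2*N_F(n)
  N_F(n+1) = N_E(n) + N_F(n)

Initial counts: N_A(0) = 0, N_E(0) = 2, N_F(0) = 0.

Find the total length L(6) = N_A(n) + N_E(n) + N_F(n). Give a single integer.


Step 0: N_A=0, N_E=2, N_F=0, L=2
Step 1: N_A=4, N_E=0, N_F=2, L=6
Step 2: N_A=4, N_E=4, N_F=2, L=10
Step 3: N_A=12, N_E=4, N_F=6, L=22
Step 4: N_A=20, N_E=12, N_F=10, L=42
Step 5: N_A=44, N_E=20, N_F=22, L=86
Step 6: N_A=84, N_E=44, N_F=42, L=170

Answer: 170


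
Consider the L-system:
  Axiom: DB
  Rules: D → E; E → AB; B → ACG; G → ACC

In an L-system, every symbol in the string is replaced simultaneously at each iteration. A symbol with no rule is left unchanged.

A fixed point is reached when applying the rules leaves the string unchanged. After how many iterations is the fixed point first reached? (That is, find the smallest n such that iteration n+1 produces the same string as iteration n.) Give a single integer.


Step 0: DB
Step 1: EACG
Step 2: ABACACC
Step 3: AACGACACC
Step 4: AACACCACACC
Step 5: AACACCACACC  (unchanged — fixed point at step 4)

Answer: 4


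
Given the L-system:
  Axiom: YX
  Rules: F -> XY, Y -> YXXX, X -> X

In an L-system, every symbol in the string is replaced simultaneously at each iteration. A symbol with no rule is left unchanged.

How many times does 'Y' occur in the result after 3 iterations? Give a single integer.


Answer: 1

Derivation:
Step 0: YX  (1 'Y')
Step 1: YXXXX  (1 'Y')
Step 2: YXXXXXXX  (1 'Y')
Step 3: YXXXXXXXXXX  (1 'Y')


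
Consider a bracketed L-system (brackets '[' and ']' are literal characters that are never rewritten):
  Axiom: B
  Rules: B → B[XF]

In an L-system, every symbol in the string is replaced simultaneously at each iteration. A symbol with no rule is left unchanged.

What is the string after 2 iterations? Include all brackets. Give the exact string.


Step 0: B
Step 1: B[XF]
Step 2: B[XF][XF]

Answer: B[XF][XF]


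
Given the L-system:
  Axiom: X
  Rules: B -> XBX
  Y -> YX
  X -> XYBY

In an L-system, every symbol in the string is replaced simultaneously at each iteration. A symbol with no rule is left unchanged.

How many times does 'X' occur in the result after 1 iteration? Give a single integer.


Step 0: X  (1 'X')
Step 1: XYBY  (1 'X')

Answer: 1


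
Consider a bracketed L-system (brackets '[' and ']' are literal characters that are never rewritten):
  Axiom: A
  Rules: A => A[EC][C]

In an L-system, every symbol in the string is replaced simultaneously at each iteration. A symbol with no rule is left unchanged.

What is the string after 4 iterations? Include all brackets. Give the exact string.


Step 0: A
Step 1: A[EC][C]
Step 2: A[EC][C][EC][C]
Step 3: A[EC][C][EC][C][EC][C]
Step 4: A[EC][C][EC][C][EC][C][EC][C]

Answer: A[EC][C][EC][C][EC][C][EC][C]


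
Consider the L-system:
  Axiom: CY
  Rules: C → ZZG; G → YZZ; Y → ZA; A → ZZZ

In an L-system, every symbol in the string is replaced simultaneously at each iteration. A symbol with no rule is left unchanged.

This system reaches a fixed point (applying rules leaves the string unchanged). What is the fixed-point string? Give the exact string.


Answer: ZZZZZZZZZZZZ

Derivation:
Step 0: CY
Step 1: ZZGZA
Step 2: ZZYZZZZZZ
Step 3: ZZZAZZZZZZ
Step 4: ZZZZZZZZZZZZ
Step 5: ZZZZZZZZZZZZ  (unchanged — fixed point at step 4)


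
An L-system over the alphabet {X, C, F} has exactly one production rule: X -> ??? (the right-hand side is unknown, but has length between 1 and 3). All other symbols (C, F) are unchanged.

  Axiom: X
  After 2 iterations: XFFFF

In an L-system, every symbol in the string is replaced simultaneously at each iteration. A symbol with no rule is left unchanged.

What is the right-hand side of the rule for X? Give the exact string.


Trying X -> XFF:
  Step 0: X
  Step 1: XFF
  Step 2: XFFFF
Matches the given result.

Answer: XFF


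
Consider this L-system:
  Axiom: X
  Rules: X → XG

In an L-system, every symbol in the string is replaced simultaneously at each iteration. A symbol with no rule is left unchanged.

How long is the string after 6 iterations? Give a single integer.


Answer: 7

Derivation:
Step 0: length = 1
Step 1: length = 2
Step 2: length = 3
Step 3: length = 4
Step 4: length = 5
Step 5: length = 6
Step 6: length = 7


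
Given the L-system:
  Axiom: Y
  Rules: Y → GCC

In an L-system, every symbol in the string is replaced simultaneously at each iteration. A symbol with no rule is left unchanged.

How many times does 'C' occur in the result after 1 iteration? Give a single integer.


Step 0: Y  (0 'C')
Step 1: GCC  (2 'C')

Answer: 2


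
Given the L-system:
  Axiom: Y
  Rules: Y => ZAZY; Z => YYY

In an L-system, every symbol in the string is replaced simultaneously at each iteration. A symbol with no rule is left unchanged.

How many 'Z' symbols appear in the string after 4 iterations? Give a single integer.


Step 0: Y  (0 'Z')
Step 1: ZAZY  (2 'Z')
Step 2: YYYAYYYZAZY  (2 'Z')
Step 3: ZAZYZAZYZAZYAZAZYZAZYZAZYYYYAYYYZAZY  (14 'Z')
Step 4: YYYAYYYZAZYYYYAYYYZAZYYYYAYYYZAZYAYYYAYYYZAZYYYYAYYYZAZYYYYAYYYZAZYZAZYZAZYZAZYAZAZYZAZYZAZYYYYAYYYZAZY  (26 'Z')

Answer: 26


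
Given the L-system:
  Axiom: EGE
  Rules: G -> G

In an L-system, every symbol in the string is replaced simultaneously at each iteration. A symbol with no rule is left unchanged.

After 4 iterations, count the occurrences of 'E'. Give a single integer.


Answer: 2

Derivation:
Step 0: EGE  (2 'E')
Step 1: EGE  (2 'E')
Step 2: EGE  (2 'E')
Step 3: EGE  (2 'E')
Step 4: EGE  (2 'E')


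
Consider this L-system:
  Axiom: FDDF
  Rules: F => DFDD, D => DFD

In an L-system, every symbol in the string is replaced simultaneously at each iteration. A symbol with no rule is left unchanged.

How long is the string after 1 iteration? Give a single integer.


Answer: 14

Derivation:
Step 0: length = 4
Step 1: length = 14


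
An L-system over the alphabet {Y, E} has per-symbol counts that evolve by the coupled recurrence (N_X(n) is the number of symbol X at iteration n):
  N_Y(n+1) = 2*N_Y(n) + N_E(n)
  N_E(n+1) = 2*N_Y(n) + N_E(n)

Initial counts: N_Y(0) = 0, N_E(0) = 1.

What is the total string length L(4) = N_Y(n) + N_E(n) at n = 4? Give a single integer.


Step 0: N_Y=0, N_E=1, L=1
Step 1: N_Y=1, N_E=1, L=2
Step 2: N_Y=3, N_E=3, L=6
Step 3: N_Y=9, N_E=9, L=18
Step 4: N_Y=27, N_E=27, L=54

Answer: 54


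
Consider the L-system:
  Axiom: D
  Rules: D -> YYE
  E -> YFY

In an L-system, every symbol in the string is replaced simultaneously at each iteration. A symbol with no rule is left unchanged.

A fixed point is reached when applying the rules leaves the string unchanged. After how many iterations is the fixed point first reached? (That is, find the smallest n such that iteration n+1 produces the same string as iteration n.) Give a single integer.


Step 0: D
Step 1: YYE
Step 2: YYYFY
Step 3: YYYFY  (unchanged — fixed point at step 2)

Answer: 2


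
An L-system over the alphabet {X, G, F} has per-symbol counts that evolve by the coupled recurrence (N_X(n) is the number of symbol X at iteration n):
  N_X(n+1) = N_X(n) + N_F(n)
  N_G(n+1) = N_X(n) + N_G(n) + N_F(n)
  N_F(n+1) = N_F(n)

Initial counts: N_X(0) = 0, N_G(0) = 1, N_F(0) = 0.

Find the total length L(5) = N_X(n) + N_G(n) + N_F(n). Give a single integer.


Step 0: N_X=0, N_G=1, N_F=0, L=1
Step 1: N_X=0, N_G=1, N_F=0, L=1
Step 2: N_X=0, N_G=1, N_F=0, L=1
Step 3: N_X=0, N_G=1, N_F=0, L=1
Step 4: N_X=0, N_G=1, N_F=0, L=1
Step 5: N_X=0, N_G=1, N_F=0, L=1

Answer: 1


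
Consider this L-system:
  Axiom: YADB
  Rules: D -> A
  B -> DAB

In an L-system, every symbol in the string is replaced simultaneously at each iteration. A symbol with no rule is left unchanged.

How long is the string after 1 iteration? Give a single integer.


Answer: 6

Derivation:
Step 0: length = 4
Step 1: length = 6


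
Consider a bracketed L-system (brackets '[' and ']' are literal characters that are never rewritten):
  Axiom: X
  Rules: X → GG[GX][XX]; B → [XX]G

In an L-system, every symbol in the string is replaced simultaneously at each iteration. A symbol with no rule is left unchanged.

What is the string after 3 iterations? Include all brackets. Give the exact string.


Answer: GG[GGG[GGG[GX][XX]][GG[GX][XX]GG[GX][XX]]][GG[GGG[GX][XX]][GG[GX][XX]GG[GX][XX]]GG[GGG[GX][XX]][GG[GX][XX]GG[GX][XX]]]

Derivation:
Step 0: X
Step 1: GG[GX][XX]
Step 2: GG[GGG[GX][XX]][GG[GX][XX]GG[GX][XX]]
Step 3: GG[GGG[GGG[GX][XX]][GG[GX][XX]GG[GX][XX]]][GG[GGG[GX][XX]][GG[GX][XX]GG[GX][XX]]GG[GGG[GX][XX]][GG[GX][XX]GG[GX][XX]]]


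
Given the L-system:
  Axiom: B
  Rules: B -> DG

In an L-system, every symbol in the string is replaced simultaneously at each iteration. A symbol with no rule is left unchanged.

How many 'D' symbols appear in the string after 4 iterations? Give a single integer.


Answer: 1

Derivation:
Step 0: B  (0 'D')
Step 1: DG  (1 'D')
Step 2: DG  (1 'D')
Step 3: DG  (1 'D')
Step 4: DG  (1 'D')


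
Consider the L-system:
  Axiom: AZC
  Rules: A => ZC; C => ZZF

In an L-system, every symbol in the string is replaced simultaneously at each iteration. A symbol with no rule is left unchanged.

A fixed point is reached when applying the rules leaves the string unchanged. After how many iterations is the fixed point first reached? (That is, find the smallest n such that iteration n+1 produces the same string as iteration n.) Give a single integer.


Step 0: AZC
Step 1: ZCZZZF
Step 2: ZZZFZZZF
Step 3: ZZZFZZZF  (unchanged — fixed point at step 2)

Answer: 2


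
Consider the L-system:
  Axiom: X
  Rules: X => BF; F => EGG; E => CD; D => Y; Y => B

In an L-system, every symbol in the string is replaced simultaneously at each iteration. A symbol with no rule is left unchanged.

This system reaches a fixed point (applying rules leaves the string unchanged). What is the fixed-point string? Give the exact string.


Answer: BCBGG

Derivation:
Step 0: X
Step 1: BF
Step 2: BEGG
Step 3: BCDGG
Step 4: BCYGG
Step 5: BCBGG
Step 6: BCBGG  (unchanged — fixed point at step 5)


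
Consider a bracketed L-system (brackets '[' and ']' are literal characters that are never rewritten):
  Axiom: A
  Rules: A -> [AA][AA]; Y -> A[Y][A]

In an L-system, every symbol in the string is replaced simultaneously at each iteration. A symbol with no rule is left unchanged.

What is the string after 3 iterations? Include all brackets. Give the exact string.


Step 0: A
Step 1: [AA][AA]
Step 2: [[AA][AA][AA][AA]][[AA][AA][AA][AA]]
Step 3: [[[AA][AA][AA][AA]][[AA][AA][AA][AA]][[AA][AA][AA][AA]][[AA][AA][AA][AA]]][[[AA][AA][AA][AA]][[AA][AA][AA][AA]][[AA][AA][AA][AA]][[AA][AA][AA][AA]]]

Answer: [[[AA][AA][AA][AA]][[AA][AA][AA][AA]][[AA][AA][AA][AA]][[AA][AA][AA][AA]]][[[AA][AA][AA][AA]][[AA][AA][AA][AA]][[AA][AA][AA][AA]][[AA][AA][AA][AA]]]


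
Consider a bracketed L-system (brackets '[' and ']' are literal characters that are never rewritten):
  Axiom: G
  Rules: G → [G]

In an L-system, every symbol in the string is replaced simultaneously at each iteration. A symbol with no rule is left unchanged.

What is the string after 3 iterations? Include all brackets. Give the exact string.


Step 0: G
Step 1: [G]
Step 2: [[G]]
Step 3: [[[G]]]

Answer: [[[G]]]


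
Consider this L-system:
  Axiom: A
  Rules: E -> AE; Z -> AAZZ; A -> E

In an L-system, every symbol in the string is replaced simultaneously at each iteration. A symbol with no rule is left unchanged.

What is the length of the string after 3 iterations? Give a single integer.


Step 0: length = 1
Step 1: length = 1
Step 2: length = 2
Step 3: length = 3

Answer: 3


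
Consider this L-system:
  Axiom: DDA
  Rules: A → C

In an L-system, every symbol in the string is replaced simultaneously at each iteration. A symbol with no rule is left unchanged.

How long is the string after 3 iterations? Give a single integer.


Answer: 3

Derivation:
Step 0: length = 3
Step 1: length = 3
Step 2: length = 3
Step 3: length = 3


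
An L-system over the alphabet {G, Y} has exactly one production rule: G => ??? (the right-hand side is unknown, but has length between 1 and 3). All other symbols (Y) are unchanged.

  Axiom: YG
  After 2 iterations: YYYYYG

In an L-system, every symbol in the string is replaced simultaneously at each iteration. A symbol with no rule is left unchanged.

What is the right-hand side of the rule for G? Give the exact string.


Trying G => YYG:
  Step 0: YG
  Step 1: YYYG
  Step 2: YYYYYG
Matches the given result.

Answer: YYG


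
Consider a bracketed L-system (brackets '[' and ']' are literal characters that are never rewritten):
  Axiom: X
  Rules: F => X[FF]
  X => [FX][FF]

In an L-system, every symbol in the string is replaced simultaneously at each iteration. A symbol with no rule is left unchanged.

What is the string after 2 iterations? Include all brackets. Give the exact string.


Step 0: X
Step 1: [FX][FF]
Step 2: [X[FF][FX][FF]][X[FF]X[FF]]

Answer: [X[FF][FX][FF]][X[FF]X[FF]]
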